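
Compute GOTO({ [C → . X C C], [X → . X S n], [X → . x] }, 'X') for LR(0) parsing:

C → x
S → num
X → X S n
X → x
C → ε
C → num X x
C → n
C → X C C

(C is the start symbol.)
{ [C → . X C C], [C → . n], [C → . num X x], [C → . x], [C → .], [C → X . C C], [S → . num], [X → . X S n], [X → . x], [X → X . S n] }

GOTO(I, 'X') = CLOSURE({ [A → αX.β] : [A → α.Xβ] ∈ I, X = 'X' })

Items with dot before 'X', with the dot advanced:
  [C → . X C C] → [C → X . C C]
  [X → . X S n] → [X → X . S n]
Closure of the advanced items:
  [C → X . C C] has the dot before C: add [C → . x], [C → .], [C → . num X x], [C → . n], [C → . X C C]
  [X → X . S n] has the dot before S: add [S → . num]
  [C → . X C C] has the dot before X: add [X → . X S n], [X → . x]

GOTO = { [C → . X C C], [C → . n], [C → . num X x], [C → . x], [C → .], [C → X . C C], [S → . num], [X → . X S n], [X → . x], [X → X . S n] }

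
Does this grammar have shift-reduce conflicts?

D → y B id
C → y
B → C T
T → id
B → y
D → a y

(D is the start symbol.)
No shift-reduce conflicts

Augment with D' → D and build the canonical LR(0) collection (I0 = CLOSURE({[D' → . D]}), then GOTO on every symbol after a dot until no new states appear). It has 11 states:
  I0: { [D → . a y], [D → . y B id], [D' → . D] }  — shift
  I1: { [D' → D .] }  — accept
  I2: { [D → a . y] }  — shift
  I3: { [B → . C T], [B → . y], [C → . y], [D → y . B id] }  — shift
  I4: { [D → y B . id] }  — shift
  I5: { [B → C . T], [T → . id] }  — shift
  I6: { [B → y .], [C → y .] }  — 2 reduces
  I7: { [B → C T .] }  — reduce
  I8: { [T → id .] }  — reduce
  I9: { [D → y B id .] }  — reduce
  I10: { [D → a y .] }  — reduce

No state contains both a complete item and a shift item.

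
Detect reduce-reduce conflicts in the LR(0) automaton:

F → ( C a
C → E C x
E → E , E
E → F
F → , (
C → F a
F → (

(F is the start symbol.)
A reduce-reduce conflict occurs when an LR(0) state has two complete items [A → α .] and [B → β .] — both call for a reduction, and with no lookahead the parser cannot choose between them.

Augment with F' → F and build the canonical LR(0) collection (I0 = CLOSURE({[F' → . F]}), then GOTO on every symbol after a dot until no new states appear). It has 17 states:
  I0: { [F → . ( C a], [F → . (], [F → . , (], [F' → . F] }  — shift
  I1: { [C → . E C x], [C → . F a], [E → . E , E], [E → . F], [F → ( . C a], [F → ( .], [F → . ( C a], [F → . (], [F → . , (] }  — shift, reduce
  I2: { [F → , . (] }  — shift
  I3: { [F' → F .] }  — accept
  I4: { [F → , ( .] }  — reduce
  I5: { [F → ( C . a] }  — shift
  I6: { [C → . E C x], [C → . F a], [C → E . C x], [E → . E , E], [E → . F], [E → E . , E], [F → . ( C a], [F → . (], [F → . , (] }  — shift
  I7: { [C → F . a], [E → F .] }  — shift, reduce
  I8: { [C → F a .] }  — reduce
  I9: { [E → . E , E], [E → . F], [E → E , . E], [F → , . (], [F → . ( C a], [F → . (], [F → . , (] }  — shift
  I10: { [C → E C . x] }  — shift
  I11: { [C → E C x .] }  — reduce
  I12: { [C → . E C x], [C → . F a], [E → . E , E], [E → . F], [F → ( . C a], [F → ( .], [F → , ( .], [F → . ( C a], [F → . (], [F → . , (] }  — shift, 2 reduces
  I13: { [E → E , E .], [E → E . , E] }  — shift, reduce
  I14: { [E → F .] }  — reduce
  I15: { [E → . E , E], [E → . F], [E → E , . E], [F → . ( C a], [F → . (], [F → . , (] }  — shift
  I16: { [F → ( C a .] }  — reduce

I12 contains complete items [F → ( .], [F → , ( .] — reduce-reduce conflict.

Answer: Yes — I12: [F → ( .] vs [F → , ( .]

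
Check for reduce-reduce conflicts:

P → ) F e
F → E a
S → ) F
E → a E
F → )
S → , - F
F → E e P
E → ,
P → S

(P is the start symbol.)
No reduce-reduce conflicts

A reduce-reduce conflict occurs when an LR(0) state has two complete items [A → α .] and [B → β .] — both call for a reduction, and with no lookahead the parser cannot choose between them.

Augment with P' → P and build the canonical LR(0) collection (I0 = CLOSURE({[P' → . P]}), then GOTO on every symbol after a dot until no new states appear). It has 17 states:
  I0: { [P → . ) F e], [P → . S], [P' → . P], [S → . ) F], [S → . , - F] }  — shift
  I1: { [E → . ,], [E → . a E], [F → . )], [F → . E a], [F → . E e P], [P → ) . F e], [S → ) . F] }  — shift
  I2: { [S → , . - F] }  — shift
  I3: { [P' → P .] }  — accept
  I4: { [P → S .] }  — reduce
  I5: { [E → . ,], [E → . a E], [F → . )], [F → . E a], [F → . E e P], [S → , - . F] }  — shift
  I6: { [F → ) .] }  — reduce
  I7: { [E → , .] }  — reduce
  I8: { [F → E . a], [F → E . e P] }  — shift
  I9: { [S → , - F .] }  — reduce
  I10: { [E → . ,], [E → . a E], [E → a . E] }  — shift
  I11: { [E → a E .] }  — reduce
  I12: { [F → E a .] }  — reduce
  I13: { [F → E e . P], [P → . ) F e], [P → . S], [S → . ) F], [S → . , - F] }  — shift
  I14: { [F → E e P .] }  — reduce
  I15: { [P → ) F . e], [S → ) F .] }  — shift, reduce
  I16: { [P → ) F e .] }  — reduce

No state contains more than one complete item.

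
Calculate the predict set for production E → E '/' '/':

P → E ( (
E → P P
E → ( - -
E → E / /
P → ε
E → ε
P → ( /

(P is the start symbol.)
{ '(', '/' }

PREDICT(E → E '/' '/') = (FIRST(RHS) \ {ε}) ∪ (FOLLOW(E) if ε ∈ FIRST(RHS), i.e. RHS ⇒* ε)
FIRST(E) = { '(', '/', ε }
FIRST(E '/' '/') = { '(', '/' }
ε ∉ FIRST(E '/' '/'), so FOLLOW(E) is not added.
PREDICT(E → E '/' '/') = { '(', '/' }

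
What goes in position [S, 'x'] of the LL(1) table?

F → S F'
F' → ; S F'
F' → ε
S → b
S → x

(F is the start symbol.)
S → x

To find M[S, 'x'], we find productions for S where 'x' is in the predict set (PREDICT(N → α) = (FIRST(α) \ {ε}) ∪ (FOLLOW(N) if α ⇒* ε)).

S → b: PREDICT = { 'b' }
S → x: PREDICT = { 'x' }
  'x' is in predict set, so this production goes in M[S, 'x']

M[S, 'x'] = S → x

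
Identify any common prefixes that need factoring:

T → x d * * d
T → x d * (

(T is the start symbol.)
Left-factoring is needed when two productions for the same non-terminal
share a common prefix on the right-hand side.

Productions for T:
  T → x d * * d
  T → x d * (

Found common prefix 'x d *' in productions for T

Answer: Yes, T has productions with common prefix 'x d *'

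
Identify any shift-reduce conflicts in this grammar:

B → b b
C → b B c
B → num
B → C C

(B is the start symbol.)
Yes — I6: [B → b b .] vs [B → . b b]

Augment with B' → B and build the canonical LR(0) collection (I0 = CLOSURE({[B' → . B]}), then GOTO on every symbol after a dot until no new states appear). It has 10 states:
  I0: { [B → . C C], [B → . b b], [B → . num], [B' → . B], [C → . b B c] }  — shift
  I1: { [B' → B .] }  — accept
  I2: { [B → C . C], [C → . b B c] }  — shift
  I3: { [B → . C C], [B → . b b], [B → . num], [B → b . b], [C → . b B c], [C → b . B c] }  — shift
  I4: { [B → num .] }  — reduce
  I5: { [C → b B . c] }  — shift
  I6: { [B → . C C], [B → . b b], [B → . num], [B → b . b], [B → b b .], [C → . b B c], [C → b . B c] }  — shift, reduce
  I7: { [C → b B c .] }  — reduce
  I8: { [B → C C .] }  — reduce
  I9: { [B → . C C], [B → . b b], [B → . num], [C → . b B c], [C → b . B c] }  — shift

I6 contains reduce item [B → b b .] and shift items [B → . b b], [B → b . b], [B → . num], [C → . b B c] — shift-reduce conflict.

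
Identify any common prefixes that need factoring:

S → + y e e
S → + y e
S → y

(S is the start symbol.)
Left-factoring is needed when two productions for the same non-terminal
share a common prefix on the right-hand side.

Productions for S:
  S → + y e e
  S → + y e
  S → y

Found common prefix '+ y e' in productions for S

Answer: Yes, S has productions with common prefix '+ y e'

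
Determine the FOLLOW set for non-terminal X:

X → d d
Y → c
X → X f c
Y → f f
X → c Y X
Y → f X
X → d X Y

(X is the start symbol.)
{ $, 'c', 'd', 'f' }

To compute FOLLOW(X), find every occurrence of X on a right-hand side N → α X β: add FIRST(β) \ {ε}, and if β is empty or nullable also add FOLLOW(N). Iterate to a fixed point.

X is the start symbol, so $ ∈ FOLLOW(X).
In X → X f c: X is followed by f c, add FIRST(f c) \ {ε} = { 'f' }
In X → c Y X: X is at the end; this adds FOLLOW(X) to itself — nothing new
In Y → f X: X is at the end, add FOLLOW(Y)
In X → d X Y: X is followed by Y, add FIRST(Y) \ {ε} = { 'c', 'f' }

The FOLLOW sets referred to above (computed the same way, to a fixed point):
  FOLLOW(Y) = { $, 'c', 'd', 'f' }

Taking the union: FOLLOW(X) = { $, 'c', 'd', 'f' }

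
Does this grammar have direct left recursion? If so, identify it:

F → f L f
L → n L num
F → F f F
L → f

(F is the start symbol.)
Yes, F is left-recursive

F → f L f: starts with f
L → n L num: starts with n
F → F f F: LEFT RECURSIVE (starts with F)
L → f: starts with f

The grammar has direct left recursion on: F.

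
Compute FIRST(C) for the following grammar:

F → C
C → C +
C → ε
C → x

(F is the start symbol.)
From C → C +:
  - C is the symbol being defined: contributes nothing new
    C is nullable, so continue to the next symbol
  - '+' is a terminal: add '+' and stop
From C → ε:
  - ε-production, so ε ∈ FIRST(C)
From C → x:
  - x is a terminal: add 'x' and stop

Collecting: FIRST(C) = { '+', 'x', ε }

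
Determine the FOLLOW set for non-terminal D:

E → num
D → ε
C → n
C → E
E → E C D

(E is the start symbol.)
In E → E C D: D is at the end, add FOLLOW(E)

The FOLLOW sets referred to above (computed the same way, to a fixed point):
  FOLLOW(E) = { $, 'n', 'num' }

Taking the union: FOLLOW(D) = { $, 'n', 'num' }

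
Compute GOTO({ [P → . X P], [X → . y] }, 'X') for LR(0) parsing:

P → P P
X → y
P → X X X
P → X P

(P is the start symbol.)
{ [P → . P P], [P → . X P], [P → . X X X], [P → X . P], [X → . y] }

GOTO(I, 'X') = CLOSURE({ [A → αX.β] : [A → α.Xβ] ∈ I, X = 'X' })

Items with dot before 'X', with the dot advanced:
  [P → . X P] → [P → X . P]
Closure of the advanced items:
  [P → X . P] has the dot before P: add [P → . P P], [P → . X X X], [P → . X P]
  [P → . X X X] has the dot before X: add [X → . y]

GOTO = { [P → . P P], [P → . X P], [P → . X X X], [P → X . P], [X → . y] }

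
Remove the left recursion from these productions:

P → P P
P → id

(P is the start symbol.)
P is directly left-recursive. The standard transformation for
  A → A α₁ | ... | A α_m | β₁ | ... | β_n
is
  A  → β₁ A' | ... | β_n A'
  A' → α₁ A' | ... | α_m A' | ε

P → id becomes P → id P'
P → P P becomes P' → P P'
Add P' → ε

Resulting grammar:
P → id P'
P' → P P'
P' → ε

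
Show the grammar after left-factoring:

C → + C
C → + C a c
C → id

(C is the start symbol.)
Left-factoring transforms A → αβ₁ | αβ₂ into A → αA' and A' → β₁ | β₂
(α is the longest common prefix among the alternatives). Repeat until
no nonterminal has two alternatives with a common prefix.

Round 1: C has alternatives sharing prefix '+ C'. Introduce C': C → + C C'
  Add: C' → ε
  Add: C' → a c

No remaining common prefixes — done.

Resulting grammar:
C → + C C'
C' → ε
C' → a c
C → id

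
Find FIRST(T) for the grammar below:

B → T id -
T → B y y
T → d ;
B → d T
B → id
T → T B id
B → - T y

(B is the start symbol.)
To compute FIRST(T), examine every production with T on the left-hand side, reading each right-hand side left to right until a non-nullable symbol is reached.

FIRST sets of the other non-terminals involved (by the same procedure, iterated to a fixed point):
  FIRST(B) = { '-', 'd', 'id' }

From T → B y y:
  - B is a non-terminal: add FIRST(B) \ {ε} = { '-', 'd', 'id' }
    B is not nullable, so stop
From T → d ;:
  - d is a terminal: add 'd' and stop
From T → T B id:
  - T is the symbol being defined: contributes nothing new
    T is not nullable, so stop

Collecting: FIRST(T) = { '-', 'd', 'id' }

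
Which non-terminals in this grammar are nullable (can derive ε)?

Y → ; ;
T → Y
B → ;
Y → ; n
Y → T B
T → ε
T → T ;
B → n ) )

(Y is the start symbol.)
ε-productions: T → ε
So T is immediately nullable.
No further non-terminal can be added: every production for the remaining non-terminals contains a terminal or a non-nullable non-terminal.
Nullable = { 'T' }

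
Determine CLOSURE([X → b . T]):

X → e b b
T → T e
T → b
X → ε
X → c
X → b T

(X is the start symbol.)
{ [T → . T e], [T → . b], [X → b . T] }

Start with: [X → b . T]
  [X → b . T] has the dot before T: add [T → . T e], [T → . b]
No further items can be added.

CLOSURE = { [T → . T e], [T → . b], [X → b . T] }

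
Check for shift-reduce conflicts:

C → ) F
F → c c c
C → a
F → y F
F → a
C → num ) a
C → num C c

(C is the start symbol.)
No shift-reduce conflicts

A shift-reduce conflict occurs when an LR(0) state has both:
  - a complete (reduce) item [A → α .] (dot at the end), and
  - a shift item [B → β . c γ] (dot before a terminal).

Augment with C' → C and build the canonical LR(0) collection (I0 = CLOSURE({[C' → . C]}), then GOTO on every symbol after a dot until no new states appear). It has 16 states:
  I0: { [C → . ) F], [C → . a], [C → . num ) a], [C → . num C c], [C' → . C] }  — shift
  I1: { [C → ) . F], [F → . a], [F → . c c c], [F → . y F] }  — shift
  I2: { [C' → C .] }  — accept
  I3: { [C → a .] }  — reduce
  I4: { [C → . ) F], [C → . a], [C → . num ) a], [C → . num C c], [C → num . ) a], [C → num . C c] }  — shift
  I5: { [C → ) . F], [C → num ) . a], [F → . a], [F → . c c c], [F → . y F] }  — shift
  I6: { [C → num C . c] }  — shift
  I7: { [C → num C c .] }  — reduce
  I8: { [C → ) F .] }  — reduce
  I9: { [C → num ) a .], [F → a .] }  — 2 reduces
  I10: { [F → c . c c] }  — shift
  I11: { [F → . a], [F → . c c c], [F → . y F], [F → y . F] }  — shift
  I12: { [F → y F .] }  — reduce
  I13: { [F → a .] }  — reduce
  I14: { [F → c c . c] }  — shift
  I15: { [F → c c c .] }  — reduce

No state contains both a complete item and a shift item.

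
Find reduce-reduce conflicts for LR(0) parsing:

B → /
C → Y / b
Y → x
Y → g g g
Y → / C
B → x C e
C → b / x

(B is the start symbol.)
Augment with B' → B and build the canonical LR(0) collection (I0 = CLOSURE({[B' → . B]}), then GOTO on every symbol after a dot until no new states appear). It has 18 states:
  I0: { [B → . /], [B → . x C e], [B' → . B] }  — shift
  I1: { [B → / .] }  — reduce
  I2: { [B' → B .] }  — accept
  I3: { [B → x . C e], [C → . Y / b], [C → . b / x], [Y → . / C], [Y → . g g g], [Y → . x] }  — shift
  I4: { [C → . Y / b], [C → . b / x], [Y → . / C], [Y → . g g g], [Y → . x], [Y → / . C] }  — shift
  I5: { [B → x C . e] }  — shift
  I6: { [C → Y . / b] }  — shift
  I7: { [C → b . / x] }  — shift
  I8: { [Y → g . g g] }  — shift
  I9: { [Y → x .] }  — reduce
  I10: { [Y → g g . g] }  — shift
  I11: { [Y → g g g .] }  — reduce
  I12: { [C → b / . x] }  — shift
  I13: { [C → b / x .] }  — reduce
  I14: { [C → Y / . b] }  — shift
  I15: { [C → Y / b .] }  — reduce
  I16: { [B → x C e .] }  — reduce
  I17: { [Y → / C .] }  — reduce

No state contains more than one complete item.

Answer: No reduce-reduce conflicts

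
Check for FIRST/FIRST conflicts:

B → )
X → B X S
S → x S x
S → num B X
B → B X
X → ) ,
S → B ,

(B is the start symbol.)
FIRST sets of the non-terminals at (or reachable through a nullable prefix from) the front of some alternative:
  FIRST(B) = { ')' }

Productions for B:
  B → ): FIRST = { ')' }
  B → B X: FIRST = { ')' }
Productions for X:
  X → B X S: FIRST = { ')' }
  X → ) ,: FIRST = { ')' }
Productions for S:
  S → x S x: FIRST = { 'x' }
  S → num B X: FIRST = { 'num' }
  S → B ,: FIRST = { ')' }

Conflict for B: B → ) and B → B X
  Overlap: { ')' }
Conflict for X: X → B X S and X → ) ,
  Overlap: { ')' }

Answer: Yes. B → ')' / B → B X on { ')' }; X → B X S / X → ')' ',' on { ')' }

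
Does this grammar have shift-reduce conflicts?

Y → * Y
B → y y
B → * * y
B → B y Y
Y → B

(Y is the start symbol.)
Augment with Y' → Y and build the canonical LR(0) collection (I0 = CLOSURE({[Y' → . Y]}), then GOTO on every symbol after a dot until no new states appear). It has 11 states:
  I0: { [B → . * * y], [B → . B y Y], [B → . y y], [Y → . * Y], [Y → . B], [Y' → . Y] }  — shift
  I1: { [B → * . * y], [B → . * * y], [B → . B y Y], [B → . y y], [Y → * . Y], [Y → . * Y], [Y → . B] }  — shift
  I2: { [B → B . y Y], [Y → B .] }  — shift, reduce
  I3: { [Y' → Y .] }  — accept
  I4: { [B → y . y] }  — shift
  I5: { [B → y y .] }  — reduce
  I6: { [B → . * * y], [B → . B y Y], [B → . y y], [B → B y . Y], [Y → . * Y], [Y → . B] }  — shift
  I7: { [B → B y Y .] }  — reduce
  I8: { [B → * * . y], [B → * . * y], [B → . * * y], [B → . B y Y], [B → . y y], [Y → * . Y], [Y → . * Y], [Y → . B] }  — shift
  I9: { [Y → * Y .] }  — reduce
  I10: { [B → * * y .], [B → y . y] }  — shift, reduce

I2 contains reduce item [Y → B .] and shift item [B → B . y Y] — shift-reduce conflict.
I10 contains reduce item [B → * * y .] and shift item [B → y . y] — shift-reduce conflict.

Answer: Yes — I2: [Y → B .] vs [B → B . y Y]; I10: [B → * * y .] vs [B → y . y]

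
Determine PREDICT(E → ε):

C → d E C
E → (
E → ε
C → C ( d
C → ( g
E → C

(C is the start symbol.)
{ '(', 'd' }

PREDICT(E → ε) = (FIRST(RHS) \ {ε}) ∪ (FOLLOW(E) if ε ∈ FIRST(RHS), i.e. RHS ⇒* ε)
The right-hand side is ε (FIRST(ε) = { ε }), so the predict set is FOLLOW(E) = { '(', 'd' }
PREDICT(E → ε) = { '(', 'd' }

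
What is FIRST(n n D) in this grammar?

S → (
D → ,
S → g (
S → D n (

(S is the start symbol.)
{ 'n' }

To compute FIRST(n n D), process the symbols left to right:
Symbol n is a terminal. Add 'n' and stop.
FIRST(n n D) = { 'n' }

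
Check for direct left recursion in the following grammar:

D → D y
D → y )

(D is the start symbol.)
Yes, D is left-recursive

Direct left recursion occurs when N → N α for some non-terminal N (the right-hand side begins with the left-hand side itself).

D → D y: LEFT RECURSIVE (starts with D)
D → y ): starts with y

The grammar has direct left recursion on: D.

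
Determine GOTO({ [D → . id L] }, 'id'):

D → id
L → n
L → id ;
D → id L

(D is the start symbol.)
GOTO(I, 'id') = CLOSURE({ [A → αX.β] : [A → α.Xβ] ∈ I, X = 'id' })

Items with dot before 'id', with the dot advanced:
  [D → . id L] → [D → id . L]
Closure of the advanced items:
  [D → id . L] has the dot before L: add [L → . n], [L → . id ;]

GOTO = { [D → id . L], [L → . id ;], [L → . n] }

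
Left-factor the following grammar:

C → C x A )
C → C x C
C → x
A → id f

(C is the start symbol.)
C → C x C'
C' → A )
C' → C
C → x
A → id f

Left-factoring transforms A → αβ₁ | αβ₂ into A → αA' and A' → β₁ | β₂
(α is the longest common prefix among the alternatives). Repeat until
no nonterminal has two alternatives with a common prefix.

Round 1: C has alternatives sharing prefix 'C x'. Introduce C': C → C x C'
  Add: C' → A )
  Add: C' → C

No remaining common prefixes — done.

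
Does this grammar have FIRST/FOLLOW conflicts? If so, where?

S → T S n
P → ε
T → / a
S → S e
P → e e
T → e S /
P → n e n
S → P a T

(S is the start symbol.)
No FIRST/FOLLOW conflicts.

A FIRST/FOLLOW conflict occurs when a non-terminal N has a nullable alternative N → β (β ⇒* ε) and another alternative N → α with FIRST(α) ∩ FOLLOW(N) ≠ ∅: on such a lookahead the parser cannot decide between expanding α and letting N vanish via β.

Nullable non-terminals: P.

P: nullable alternative(s) P → ε; FOLLOW(P) = { 'a' }
  P → ε: FIRST \ {ε} = { } — this is the only nullable alternative, skip
  P → e e: FIRST \ {ε} = { 'e' } — disjoint from FOLLOW(P)
  P → n e n: FIRST \ {ε} = { 'n' } — disjoint from FOLLOW(P)

S, T have no nullable alternative, so no FIRST/FOLLOW check is needed there.

No FIRST/FOLLOW conflicts found.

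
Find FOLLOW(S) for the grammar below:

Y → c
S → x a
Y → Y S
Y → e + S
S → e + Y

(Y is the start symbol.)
In Y → Y S: S is at the end, add FOLLOW(Y)
In Y → e + S: S is at the end, add FOLLOW(Y)

The FOLLOW sets referred to above (computed the same way, to a fixed point):
  FOLLOW(Y) = { $, 'e', 'x' }

Taking the union: FOLLOW(S) = { $, 'e', 'x' }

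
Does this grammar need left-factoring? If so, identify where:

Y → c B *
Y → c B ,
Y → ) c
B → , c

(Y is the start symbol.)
Yes, Y has productions with common prefix 'c B'

Left-factoring is needed when two productions for the same non-terminal
share a common prefix on the right-hand side.

Productions for Y:
  Y → c B *
  Y → c B ,
  Y → ) c

Found common prefix 'c B' in productions for Y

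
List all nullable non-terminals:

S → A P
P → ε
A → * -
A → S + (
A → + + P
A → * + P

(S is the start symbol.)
{ 'P' }

ε-productions: P → ε
So P is immediately nullable.
No further non-terminal can be added: every production for the remaining non-terminals contains a terminal or a non-nullable non-terminal.
Nullable = { 'P' }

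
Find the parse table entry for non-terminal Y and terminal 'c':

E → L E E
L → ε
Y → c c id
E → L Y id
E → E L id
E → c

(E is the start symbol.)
Y → c c id

To find M[Y, 'c'], we find productions for Y where 'c' is in the predict set (PREDICT(N → α) = (FIRST(α) \ {ε}) ∪ (FOLLOW(N) if α ⇒* ε)).

Y → c c id: PREDICT = { 'c' }
  'c' is in predict set, so this production goes in M[Y, 'c']

M[Y, 'c'] = Y → c c id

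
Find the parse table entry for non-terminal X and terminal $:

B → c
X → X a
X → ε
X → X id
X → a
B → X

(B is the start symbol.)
X → ε

To find M[X, $], we find productions for X where $ is in the predict set (PREDICT(N → α) = (FIRST(α) \ {ε}) ∪ (FOLLOW(N) if α ⇒* ε)).

Relevant sets:
  FIRST(X) = { 'a', 'id', ε }
  FOLLOW(X) = { $, 'a', 'id' }

X → X a: PREDICT = { 'a', 'id' }
X → ε: PREDICT = { $, 'a', 'id' }
  $ is in predict set, so this production goes in M[X, $]
X → X id: PREDICT = { 'a', 'id' }
X → a: PREDICT = { 'a' }

M[X, $] = X → ε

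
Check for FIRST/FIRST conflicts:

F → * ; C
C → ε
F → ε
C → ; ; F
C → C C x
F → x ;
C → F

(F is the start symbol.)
A FIRST/FIRST conflict occurs when two productions N → α and N → β for the same non-terminal have FIRST(α) ∩ FIRST(β) ≠ ∅ (with ε ∈ FIRST of a nullable right-hand side, so two nullable alternatives also conflict).

FIRST sets of the non-terminals at (or reachable through a nullable prefix from) the front of some alternative:
  FIRST(C) = { '*', ';', 'x', ε }
  FIRST(F) = { '*', 'x', ε }

Productions for F:
  F → * ; C: FIRST = { '*' }
  F → ε: FIRST = { ε }
  F → x ;: FIRST = { 'x' }
Productions for C:
  C → ε: FIRST = { ε }
  C → ; ; F: FIRST = { ';' }
  C → C C x: FIRST = { '*', ';', 'x' }
  C → F: FIRST = { '*', 'x', ε }

Conflict for C: C → ε and C → F
  Overlap: { ε }
Conflict for C: C → ; ; F and C → C C x
  Overlap: { ';' }
Conflict for C: C → C C x and C → F
  Overlap: { '*', 'x' }

Answer: Yes. C → ε / C → F on { ε }; C → ';' ';' F / C → C C x on { ';' }; C → C C x / C → F on { '*', 'x' }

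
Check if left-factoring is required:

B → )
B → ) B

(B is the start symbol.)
Yes, B has productions with common prefix ')'

Left-factoring is needed when two productions for the same non-terminal
share a common prefix on the right-hand side.

Productions for B:
  B → )
  B → ) B

Found common prefix ')' in productions for B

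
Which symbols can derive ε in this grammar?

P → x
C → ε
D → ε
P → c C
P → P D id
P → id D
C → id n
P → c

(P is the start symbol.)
A non-terminal is nullable if it can derive ε (the empty string): either it has an ε-production, or it has a production whose right-hand side consists entirely of nullable non-terminals.

ε-productions: C → ε, D → ε
So C, D are immediately nullable.
No further non-terminal can be added: every production for the remaining non-terminals contains a terminal or a non-nullable non-terminal.
Nullable = { 'C', 'D' }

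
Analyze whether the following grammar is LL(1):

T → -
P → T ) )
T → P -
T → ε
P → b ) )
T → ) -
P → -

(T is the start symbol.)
Relevant sets:
  FIRST(P) = { ')', '-', 'b' }
  FIRST(T) = { ')', '-', 'b', ε }
  FOLLOW(T) = { $, ')' }

For T:
  PREDICT(T → '-') = { '-' }
  PREDICT(T → P '-') = { ')', '-', 'b' }
  PREDICT(T → ε) = { $, ')' }
  PREDICT(T → ')' '-') = { ')' }
For P:
  PREDICT(P → T ')' ')') = { ')', '-', 'b' }
  PREDICT(P → b ')' ')') = { 'b' }
  PREDICT(P → '-') = { '-' }

Conflict found: Predict set conflict for T: { '-' }
The grammar is NOT LL(1).

Answer: No. Predict set conflict for T: { '-' }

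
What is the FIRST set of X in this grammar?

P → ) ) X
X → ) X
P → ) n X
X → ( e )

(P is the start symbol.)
{ '(', ')' }

To compute FIRST(X), examine every production with X on the left-hand side, reading each right-hand side left to right until a non-nullable symbol is reached.

From X → ) X:
  - ')' is a terminal: add ')' and stop
From X → ( e ):
  - '(' is a terminal: add '(' and stop

Collecting: FIRST(X) = { '(', ')' }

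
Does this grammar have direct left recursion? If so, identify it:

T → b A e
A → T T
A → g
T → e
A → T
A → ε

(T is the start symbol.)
No direct left recursion

T → b A e: starts with b
A → T T: starts with T
A → g: starts with g
T → e: starts with e
A → T: starts with T
A → ε: starts with ε

No direct left recursion found.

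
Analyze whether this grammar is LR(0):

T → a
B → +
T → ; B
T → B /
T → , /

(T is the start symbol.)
A grammar is LR(0) if no state in the canonical LR(0) collection has:
  - both a shift item (dot before a terminal) and a complete item (shift-reduce conflict), or
  - two or more complete items (reduce-reduce conflict; the accept item [T' → T .] counts as a complete item here).

Augment with T' → T and build the canonical LR(0) collection (I0 = CLOSURE({[T' → . T]}), then GOTO on every symbol after a dot until no new states appear). It has 10 states:
  I0: { [B → . +], [T → . , /], [T → . ; B], [T → . B /], [T → . a], [T' → . T] }  — shift
  I1: { [B → + .] }  — reduce
  I2: { [T → , . /] }  — shift
  I3: { [B → . +], [T → ; . B] }  — shift
  I4: { [T → B . /] }  — shift
  I5: { [T' → T .] }  — accept
  I6: { [T → a .] }  — reduce
  I7: { [T → B / .] }  — reduce
  I8: { [T → ; B .] }  — reduce
  I9: { [T → , / .] }  — reduce

Every state is either a pure shift/goto state or contains exactly one complete item and nothing to shift — no conflicts. The grammar is LR(0).

Answer: Yes, the grammar is LR(0)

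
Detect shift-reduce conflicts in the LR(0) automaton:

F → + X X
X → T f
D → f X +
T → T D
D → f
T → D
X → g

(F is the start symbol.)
A shift-reduce conflict occurs when an LR(0) state has both:
  - a complete (reduce) item [A → α .] (dot at the end), and
  - a shift item [B → β . c γ] (dot before a terminal).

Augment with F' → F and build the canonical LR(0) collection (I0 = CLOSURE({[F' → . F]}), then GOTO on every symbol after a dot until no new states appear). It has 13 states:
  I0: { [F → . + X X], [F' → . F] }  — shift
  I1: { [D → . f X +], [D → . f], [F → + . X X], [T → . D], [T → . T D], [X → . T f], [X → . g] }  — shift
  I2: { [F' → F .] }  — accept
  I3: { [T → D .] }  — reduce
  I4: { [D → . f X +], [D → . f], [T → T . D], [X → T . f] }  — shift
  I5: { [D → . f X +], [D → . f], [F → + X . X], [T → . D], [T → . T D], [X → . T f], [X → . g] }  — shift
  I6: { [D → . f X +], [D → . f], [D → f . X +], [D → f .], [T → . D], [T → . T D], [X → . T f], [X → . g] }  — shift, reduce
  I7: { [X → g .] }  — reduce
  I8: { [D → f X . +] }  — shift
  I9: { [D → f X + .] }  — reduce
  I10: { [F → + X X .] }  — reduce
  I11: { [T → T D .] }  — reduce
  I12: { [D → . f X +], [D → . f], [D → f . X +], [D → f .], [T → . D], [T → . T D], [X → . T f], [X → . g], [X → T f .] }  — shift, 2 reduces

I6 contains reduce item [D → f .] and shift items [D → . f], [D → . f X +], [X → . g] — shift-reduce conflict.
I12 contains reduce items [D → f .], [X → T f .] and shift items [D → . f], [D → . f X +], [X → . g] — shift-reduce conflict.

Answer: Yes — I6: [D → f .] vs [D → . f]; I12: [D → f .] vs [D → . f]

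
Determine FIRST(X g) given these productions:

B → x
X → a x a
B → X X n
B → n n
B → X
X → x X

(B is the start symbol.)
FIRST sets of the non-terminals involved (from the grammar, by fixed-point iteration):
  FIRST(X) = { 'a', 'x' }

To compute FIRST(X g), process the symbols left to right:
Symbol X is a non-terminal. Add FIRST(X) \ {ε} = { 'a', 'x' }
X is not nullable (ε ∉ FIRST(X)), so stop here.
FIRST(X g) = { 'a', 'x' }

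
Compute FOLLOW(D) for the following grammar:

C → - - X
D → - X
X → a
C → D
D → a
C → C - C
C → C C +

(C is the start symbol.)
{ $, '+', '-', 'a' }

In C → D: D is at the end, add FOLLOW(C)

The FOLLOW sets referred to above (computed the same way, to a fixed point):
  FOLLOW(C) = { $, '+', '-', 'a' }

Taking the union: FOLLOW(D) = { $, '+', '-', 'a' }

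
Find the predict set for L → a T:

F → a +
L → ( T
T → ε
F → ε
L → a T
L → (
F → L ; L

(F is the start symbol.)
{ 'a' }

PREDICT(L → a T) = (FIRST(RHS) \ {ε}) ∪ (FOLLOW(L) if ε ∈ FIRST(RHS), i.e. RHS ⇒* ε)
FIRST(a T) = { 'a' }
ε ∉ FIRST(a T), so FOLLOW(L) is not added.
PREDICT(L → a T) = { 'a' }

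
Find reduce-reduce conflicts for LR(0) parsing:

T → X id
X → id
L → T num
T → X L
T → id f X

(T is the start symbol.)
A reduce-reduce conflict occurs when an LR(0) state has two complete items [A → α .] and [B → β .] — both call for a reduction, and with no lookahead the parser cannot choose between them.

Augment with T' → T and build the canonical LR(0) collection (I0 = CLOSURE({[T' → . T]}), then GOTO on every symbol after a dot until no new states appear). It has 11 states:
  I0: { [T → . X L], [T → . X id], [T → . id f X], [T' → . T], [X → . id] }  — shift
  I1: { [T' → T .] }  — accept
  I2: { [L → . T num], [T → . X L], [T → . X id], [T → . id f X], [T → X . L], [T → X . id], [X → . id] }  — shift
  I3: { [T → id . f X], [X → id .] }  — shift, reduce
  I4: { [T → id f . X], [X → . id] }  — shift
  I5: { [T → id f X .] }  — reduce
  I6: { [X → id .] }  — reduce
  I7: { [T → X L .] }  — reduce
  I8: { [L → T . num] }  — shift
  I9: { [T → X id .], [T → id . f X], [X → id .] }  — shift, 2 reduces
  I10: { [L → T num .] }  — reduce

I9 contains complete items [T → X id .], [X → id .] — reduce-reduce conflict.

Answer: Yes — I9: [T → X id .] vs [X → id .]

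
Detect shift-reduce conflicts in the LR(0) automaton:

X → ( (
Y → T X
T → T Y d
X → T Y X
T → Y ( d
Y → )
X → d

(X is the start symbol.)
No shift-reduce conflicts

Augment with X' → X and build the canonical LR(0) collection (I0 = CLOSURE({[X' → . X]}), then GOTO on every symbol after a dot until no new states appear). It has 15 states:
  I0: { [T → . T Y d], [T → . Y ( d], [X → . ( (], [X → . T Y X], [X → . d], [X' → . X], [Y → . )], [Y → . T X] }  — shift
  I1: { [X → ( . (] }  — shift
  I2: { [Y → ) .] }  — reduce
  I3: { [T → . T Y d], [T → . Y ( d], [T → T . Y d], [X → . ( (], [X → . T Y X], [X → . d], [X → T . Y X], [Y → . )], [Y → . T X], [Y → T . X] }  — shift
  I4: { [X' → X .] }  — accept
  I5: { [T → Y . ( d] }  — shift
  I6: { [X → d .] }  — reduce
  I7: { [T → Y ( . d] }  — shift
  I8: { [T → Y ( d .] }  — reduce
  I9: { [Y → T X .] }  — reduce
  I10: { [T → . T Y d], [T → . Y ( d], [T → T Y . d], [T → Y . ( d], [X → . ( (], [X → . T Y X], [X → . d], [X → T Y . X], [Y → . )], [Y → . T X] }  — shift
  I11: { [T → Y ( . d], [X → ( . (] }  — shift
  I12: { [X → T Y X .] }  — reduce
  I13: { [T → T Y d .], [X → d .] }  — 2 reduces
  I14: { [X → ( ( .] }  — reduce

No state contains both a complete item and a shift item.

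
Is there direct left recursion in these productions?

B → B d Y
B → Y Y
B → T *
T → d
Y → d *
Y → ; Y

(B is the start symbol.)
Yes, B is left-recursive

B → B d Y: LEFT RECURSIVE (starts with B)
B → Y Y: starts with Y
B → T *: starts with T
T → d: starts with d
Y → d *: starts with d
Y → ; Y: starts with ';'

The grammar has direct left recursion on: B.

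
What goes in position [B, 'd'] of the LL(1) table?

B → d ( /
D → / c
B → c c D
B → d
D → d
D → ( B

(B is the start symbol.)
To find M[B, 'd'], we find productions for B where 'd' is in the predict set (PREDICT(N → α) = (FIRST(α) \ {ε}) ∪ (FOLLOW(N) if α ⇒* ε)).

B → d ( /: PREDICT = { 'd' }
  'd' is in predict set, so this production goes in M[B, 'd']
B → c c D: PREDICT = { 'c' }
B → d: PREDICT = { 'd' }
  'd' is in predict set, so this production goes in M[B, 'd']

M[B, 'd'] = B → d ( /, B → d  (a multiply-defined cell — the grammar is not LL(1))

Answer: B → d ( /, B → d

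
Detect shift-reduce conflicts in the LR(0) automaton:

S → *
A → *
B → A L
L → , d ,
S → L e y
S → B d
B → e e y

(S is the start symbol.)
Augment with S' → S and build the canonical LR(0) collection (I0 = CLOSURE({[S' → . S]}), then GOTO on every symbol after a dot until no new states appear). It has 16 states:
  I0: { [A → . *], [B → . A L], [B → . e e y], [L → . , d ,], [S → . *], [S → . B d], [S → . L e y], [S' → . S] }  — shift
  I1: { [A → * .], [S → * .] }  — 2 reduces
  I2: { [L → , . d ,] }  — shift
  I3: { [B → A . L], [L → . , d ,] }  — shift
  I4: { [S → B . d] }  — shift
  I5: { [S → L . e y] }  — shift
  I6: { [S' → S .] }  — accept
  I7: { [B → e . e y] }  — shift
  I8: { [B → e e . y] }  — shift
  I9: { [B → e e y .] }  — reduce
  I10: { [S → L e . y] }  — shift
  I11: { [S → L e y .] }  — reduce
  I12: { [S → B d .] }  — reduce
  I13: { [B → A L .] }  — reduce
  I14: { [L → , d . ,] }  — shift
  I15: { [L → , d , .] }  — reduce

No state contains both a complete item and a shift item.

Answer: No shift-reduce conflicts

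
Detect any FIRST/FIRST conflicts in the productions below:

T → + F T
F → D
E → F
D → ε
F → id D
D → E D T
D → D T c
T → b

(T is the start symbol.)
Yes. F → D / F → id D on { 'id' }; D → E D T / D → D T c on { '+', 'b', 'id' }

A FIRST/FIRST conflict occurs when two productions N → α and N → β for the same non-terminal have FIRST(α) ∩ FIRST(β) ≠ ∅ (with ε ∈ FIRST of a nullable right-hand side, so two nullable alternatives also conflict).

FIRST sets of the non-terminals at (or reachable through a nullable prefix from) the front of some alternative:
  FIRST(D) = { '+', 'b', 'id', ε }
  FIRST(E) = { '+', 'b', 'id', ε }
  FIRST(T) = { '+', 'b' }

Productions for T:
  T → + F T: FIRST = { '+' }
  T → b: FIRST = { 'b' }
Productions for F:
  F → D: FIRST = { '+', 'b', 'id', ε }
  F → id D: FIRST = { 'id' }
Productions for D:
  D → ε: FIRST = { ε }
  D → E D T: FIRST = { '+', 'b', 'id' }
  D → D T c: FIRST = { '+', 'b', 'id' }
E has only one production, so no FIRST/FIRST conflict is possible there.

Conflict for F: F → D and F → id D
  Overlap: { 'id' }
Conflict for D: D → E D T and D → D T c
  Overlap: { '+', 'b', 'id' }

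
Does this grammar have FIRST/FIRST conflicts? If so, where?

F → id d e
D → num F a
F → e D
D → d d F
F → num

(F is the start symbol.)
Productions for F:
  F → id d e: FIRST = { 'id' }
  F → e D: FIRST = { 'e' }
  F → num: FIRST = { 'num' }
Productions for D:
  D → num F a: FIRST = { 'num' }
  D → d d F: FIRST = { 'd' }

All alternatives of each non-terminal have pairwise disjoint FIRST sets.

Answer: No FIRST/FIRST conflicts.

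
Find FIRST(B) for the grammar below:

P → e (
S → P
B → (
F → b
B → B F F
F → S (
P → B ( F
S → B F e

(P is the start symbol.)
{ '(' }

To compute FIRST(B), examine every production with B on the left-hand side, reading each right-hand side left to right until a non-nullable symbol is reached.

From B → (:
  - '(' is a terminal: add '(' and stop
From B → B F F:
  - B is the symbol being defined: contributes nothing new
    B is not nullable, so stop

Collecting: FIRST(B) = { '(' }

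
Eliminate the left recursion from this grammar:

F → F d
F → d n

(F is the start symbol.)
F is directly left-recursive. The standard transformation for
  A → A α₁ | ... | A α_m | β₁ | ... | β_n
is
  A  → β₁ A' | ... | β_n A'
  A' → α₁ A' | ... | α_m A' | ε

F → d n becomes F → d n F'
F → F d becomes F' → d F'
Add F' → ε

Resulting grammar:
F → d n F'
F' → d F'
F' → ε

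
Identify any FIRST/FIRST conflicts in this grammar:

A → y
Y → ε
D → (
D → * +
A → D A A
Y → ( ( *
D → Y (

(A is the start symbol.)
Yes. D → '(' / D → Y '(' on { '(' }

FIRST sets of the non-terminals at (or reachable through a nullable prefix from) the front of some alternative:
  FIRST(D) = { '(', '*' }
  FIRST(Y) = { '(', ε }

Productions for A:
  A → y: FIRST = { 'y' }
  A → D A A: FIRST = { '(', '*' }
Productions for Y:
  Y → ε: FIRST = { ε }
  Y → ( ( *: FIRST = { '(' }
Productions for D:
  D → (: FIRST = { '(' }
  D → * +: FIRST = { '*' }
  D → Y (: FIRST = { '(' }

Conflict for D: D → ( and D → Y (
  Overlap: { '(' }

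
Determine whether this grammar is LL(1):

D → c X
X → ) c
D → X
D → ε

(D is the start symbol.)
Relevant sets:
  FIRST(X) = { ')' }
  FOLLOW(D) = { $ }

For D:
  PREDICT(D → c X) = { 'c' }
  PREDICT(D → X) = { ')' }
  PREDICT(D → ε) = { $ }
X has a single production, so nothing to check there.

All predict sets are disjoint. The grammar IS LL(1).

Answer: Yes, the grammar is LL(1).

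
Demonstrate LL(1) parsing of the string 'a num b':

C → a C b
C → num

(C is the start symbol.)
Stack is shown with the top on the left.

Stack    Input      Action
--------------------------
C $      a num b $  output C → a C b
a C b $  a num b $  match 'a'
C b $    num b $    output C → num
num b $  num b $    match 'num'
b $      b $        match 'b'
$        $          accept

The string is accepted.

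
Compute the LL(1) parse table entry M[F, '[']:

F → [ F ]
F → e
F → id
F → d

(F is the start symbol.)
F → [ F ]

To find M[F, '['], we find productions for F where '[' is in the predict set (PREDICT(N → α) = (FIRST(α) \ {ε}) ∪ (FOLLOW(N) if α ⇒* ε)).

F → [ F ]: PREDICT = { '[' }
  '[' is in predict set, so this production goes in M[F, '[']
F → e: PREDICT = { 'e' }
F → id: PREDICT = { 'id' }
F → d: PREDICT = { 'd' }

M[F, '['] = F → [ F ]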